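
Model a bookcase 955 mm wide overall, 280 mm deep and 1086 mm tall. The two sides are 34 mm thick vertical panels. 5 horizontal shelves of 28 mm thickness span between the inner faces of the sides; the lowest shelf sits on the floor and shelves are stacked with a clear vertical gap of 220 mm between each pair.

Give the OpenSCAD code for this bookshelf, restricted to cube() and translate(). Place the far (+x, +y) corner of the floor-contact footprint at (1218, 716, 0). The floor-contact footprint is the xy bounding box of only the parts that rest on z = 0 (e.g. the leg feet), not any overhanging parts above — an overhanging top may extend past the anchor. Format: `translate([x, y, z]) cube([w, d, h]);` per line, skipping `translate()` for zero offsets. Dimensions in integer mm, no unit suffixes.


translate([263, 436, 0]) cube([34, 280, 1086]);
translate([1184, 436, 0]) cube([34, 280, 1086]);
translate([297, 436, 0]) cube([887, 280, 28]);
translate([297, 436, 248]) cube([887, 280, 28]);
translate([297, 436, 496]) cube([887, 280, 28]);
translate([297, 436, 744]) cube([887, 280, 28]);
translate([297, 436, 992]) cube([887, 280, 28]);


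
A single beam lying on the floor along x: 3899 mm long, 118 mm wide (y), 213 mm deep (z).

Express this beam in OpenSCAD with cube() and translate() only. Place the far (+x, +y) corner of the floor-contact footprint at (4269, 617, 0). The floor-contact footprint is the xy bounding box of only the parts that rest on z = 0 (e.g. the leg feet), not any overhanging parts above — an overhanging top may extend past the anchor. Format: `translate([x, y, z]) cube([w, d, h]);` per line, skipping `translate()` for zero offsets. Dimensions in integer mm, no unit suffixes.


translate([370, 499, 0]) cube([3899, 118, 213]);


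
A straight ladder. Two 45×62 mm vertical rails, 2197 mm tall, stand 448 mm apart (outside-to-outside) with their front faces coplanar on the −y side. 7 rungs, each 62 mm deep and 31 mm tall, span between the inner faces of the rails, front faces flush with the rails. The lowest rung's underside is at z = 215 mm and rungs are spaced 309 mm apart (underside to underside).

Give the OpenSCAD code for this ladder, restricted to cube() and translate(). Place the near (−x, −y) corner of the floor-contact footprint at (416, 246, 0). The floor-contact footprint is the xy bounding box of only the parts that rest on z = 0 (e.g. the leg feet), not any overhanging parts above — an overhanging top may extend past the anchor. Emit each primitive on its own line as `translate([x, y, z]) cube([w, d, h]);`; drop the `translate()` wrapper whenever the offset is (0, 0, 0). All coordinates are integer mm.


// rung span = 448 - 2*45 = 358
// rung[k] z = 215 + k*309
translate([416, 246, 0]) cube([45, 62, 2197]);
translate([819, 246, 0]) cube([45, 62, 2197]);
translate([461, 246, 215]) cube([358, 62, 31]);
translate([461, 246, 524]) cube([358, 62, 31]);
translate([461, 246, 833]) cube([358, 62, 31]);
translate([461, 246, 1142]) cube([358, 62, 31]);
translate([461, 246, 1451]) cube([358, 62, 31]);
translate([461, 246, 1760]) cube([358, 62, 31]);
translate([461, 246, 2069]) cube([358, 62, 31]);


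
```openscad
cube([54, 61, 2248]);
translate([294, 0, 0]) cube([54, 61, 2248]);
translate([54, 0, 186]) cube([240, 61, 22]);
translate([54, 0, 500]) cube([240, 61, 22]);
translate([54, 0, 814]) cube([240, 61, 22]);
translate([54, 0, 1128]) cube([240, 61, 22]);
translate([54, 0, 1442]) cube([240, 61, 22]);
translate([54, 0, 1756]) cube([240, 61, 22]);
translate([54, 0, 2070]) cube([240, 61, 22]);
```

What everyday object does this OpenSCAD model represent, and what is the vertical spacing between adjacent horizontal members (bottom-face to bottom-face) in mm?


A ladder. The rung spacing is 314 mm.

Two tall 54×61 posts with 7 short bars between them — a ladder. Adjacent rungs sit at z = 186 and z = 500, so the spacing is 500 − 186 = 314 mm.


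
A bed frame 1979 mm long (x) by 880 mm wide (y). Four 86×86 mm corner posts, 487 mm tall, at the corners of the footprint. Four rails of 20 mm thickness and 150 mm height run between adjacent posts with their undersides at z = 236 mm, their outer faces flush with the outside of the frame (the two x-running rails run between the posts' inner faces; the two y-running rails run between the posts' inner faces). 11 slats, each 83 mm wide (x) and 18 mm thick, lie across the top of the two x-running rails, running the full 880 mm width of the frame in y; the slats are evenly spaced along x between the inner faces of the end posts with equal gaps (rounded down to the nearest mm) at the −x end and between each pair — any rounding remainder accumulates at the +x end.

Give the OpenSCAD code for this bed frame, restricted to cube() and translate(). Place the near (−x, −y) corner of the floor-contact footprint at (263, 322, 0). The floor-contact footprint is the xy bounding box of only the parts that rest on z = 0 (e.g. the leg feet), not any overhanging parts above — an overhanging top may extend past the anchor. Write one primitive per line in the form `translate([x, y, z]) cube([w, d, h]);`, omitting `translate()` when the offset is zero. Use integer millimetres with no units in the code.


// slat z = rail_z + rail_h = 236 + 150 = 386
// slat gap = ⌊(1807 − 11·83) / 12⌋ = 74
translate([263, 322, 0]) cube([86, 86, 487]);
translate([263, 1116, 0]) cube([86, 86, 487]);
translate([2156, 322, 0]) cube([86, 86, 487]);
translate([2156, 1116, 0]) cube([86, 86, 487]);
translate([349, 322, 236]) cube([1807, 20, 150]);
translate([349, 1182, 236]) cube([1807, 20, 150]);
translate([263, 408, 236]) cube([20, 708, 150]);
translate([2222, 408, 236]) cube([20, 708, 150]);
translate([423, 322, 386]) cube([83, 880, 18]);
translate([580, 322, 386]) cube([83, 880, 18]);
translate([737, 322, 386]) cube([83, 880, 18]);
translate([894, 322, 386]) cube([83, 880, 18]);
translate([1051, 322, 386]) cube([83, 880, 18]);
translate([1208, 322, 386]) cube([83, 880, 18]);
translate([1365, 322, 386]) cube([83, 880, 18]);
translate([1522, 322, 386]) cube([83, 880, 18]);
translate([1679, 322, 386]) cube([83, 880, 18]);
translate([1836, 322, 386]) cube([83, 880, 18]);
translate([1993, 322, 386]) cube([83, 880, 18]);


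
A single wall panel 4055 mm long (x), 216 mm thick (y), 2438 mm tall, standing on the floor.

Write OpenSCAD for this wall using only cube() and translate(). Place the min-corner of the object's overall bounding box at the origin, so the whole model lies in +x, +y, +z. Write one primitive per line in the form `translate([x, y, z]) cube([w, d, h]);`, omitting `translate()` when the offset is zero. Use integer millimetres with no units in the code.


cube([4055, 216, 2438]);


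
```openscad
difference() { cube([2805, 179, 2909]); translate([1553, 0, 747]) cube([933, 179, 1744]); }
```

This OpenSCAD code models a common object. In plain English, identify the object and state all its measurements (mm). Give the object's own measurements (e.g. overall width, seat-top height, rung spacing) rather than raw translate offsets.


A wall 2805 mm long (x), 179 mm thick (y), 2909 mm tall, with a rectangular window opening cut through it. The opening is 933 mm wide and 1744 mm tall; its sill is at z = 747 mm and its near (−x) edge is 1553 mm from the wall's −x end. The opening passes through the full wall thickness.


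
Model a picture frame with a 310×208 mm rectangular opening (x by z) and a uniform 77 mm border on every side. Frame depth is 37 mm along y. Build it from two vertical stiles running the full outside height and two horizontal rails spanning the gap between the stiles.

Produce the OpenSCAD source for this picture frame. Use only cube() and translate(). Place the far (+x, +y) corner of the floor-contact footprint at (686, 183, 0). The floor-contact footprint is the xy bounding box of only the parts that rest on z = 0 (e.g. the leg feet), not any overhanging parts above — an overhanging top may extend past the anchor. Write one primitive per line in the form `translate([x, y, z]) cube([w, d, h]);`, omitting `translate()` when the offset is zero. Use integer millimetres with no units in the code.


translate([222, 146, 0]) cube([77, 37, 362]);
translate([609, 146, 0]) cube([77, 37, 362]);
translate([299, 146, 0]) cube([310, 37, 77]);
translate([299, 146, 285]) cube([310, 37, 77]);


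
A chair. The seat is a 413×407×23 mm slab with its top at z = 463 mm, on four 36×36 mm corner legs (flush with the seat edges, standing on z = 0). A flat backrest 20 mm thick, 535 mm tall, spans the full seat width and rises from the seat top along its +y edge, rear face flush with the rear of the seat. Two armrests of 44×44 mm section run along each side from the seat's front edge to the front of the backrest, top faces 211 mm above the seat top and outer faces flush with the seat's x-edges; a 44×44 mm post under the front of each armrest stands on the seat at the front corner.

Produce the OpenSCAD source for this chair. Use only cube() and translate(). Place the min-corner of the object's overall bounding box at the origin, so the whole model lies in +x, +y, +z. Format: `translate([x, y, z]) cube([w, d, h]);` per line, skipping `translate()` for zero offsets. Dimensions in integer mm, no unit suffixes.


translate([0, 0, 440]) cube([413, 407, 23]);
cube([36, 36, 440]);
translate([377, 0, 0]) cube([36, 36, 440]);
translate([0, 371, 0]) cube([36, 36, 440]);
translate([377, 371, 0]) cube([36, 36, 440]);
translate([0, 387, 463]) cube([413, 20, 535]);
translate([0, 0, 630]) cube([44, 387, 44]);
translate([369, 0, 630]) cube([44, 387, 44]);
translate([0, 0, 463]) cube([44, 44, 167]);
translate([369, 0, 463]) cube([44, 44, 167]);


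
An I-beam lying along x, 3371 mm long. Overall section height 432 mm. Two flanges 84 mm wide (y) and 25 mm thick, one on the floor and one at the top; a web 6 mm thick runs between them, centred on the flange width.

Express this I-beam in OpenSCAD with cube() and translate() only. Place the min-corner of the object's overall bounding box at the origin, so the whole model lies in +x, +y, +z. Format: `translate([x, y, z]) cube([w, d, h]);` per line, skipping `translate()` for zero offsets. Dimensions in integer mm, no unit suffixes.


cube([3371, 84, 25]);
translate([0, 39, 25]) cube([3371, 6, 382]);
translate([0, 0, 407]) cube([3371, 84, 25]);


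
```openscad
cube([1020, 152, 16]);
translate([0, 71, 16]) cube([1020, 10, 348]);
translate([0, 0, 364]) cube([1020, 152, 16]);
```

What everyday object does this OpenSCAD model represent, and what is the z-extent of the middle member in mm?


An I-beam. The web height is 348 mm.

Two wide flanges with a thin centred web — an I-beam. Overall 380 mm minus two 16 mm flanges gives a web of 380 − 2·16 = 348 mm.


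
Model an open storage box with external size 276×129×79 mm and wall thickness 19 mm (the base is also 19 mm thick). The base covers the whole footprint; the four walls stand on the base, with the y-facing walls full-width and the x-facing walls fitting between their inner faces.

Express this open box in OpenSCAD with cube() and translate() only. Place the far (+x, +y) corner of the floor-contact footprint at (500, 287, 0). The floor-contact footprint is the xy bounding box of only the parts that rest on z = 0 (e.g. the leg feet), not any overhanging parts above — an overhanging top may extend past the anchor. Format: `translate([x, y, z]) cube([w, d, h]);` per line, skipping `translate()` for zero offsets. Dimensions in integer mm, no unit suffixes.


translate([224, 158, 0]) cube([276, 129, 19]);
translate([224, 158, 19]) cube([276, 19, 60]);
translate([224, 268, 19]) cube([276, 19, 60]);
translate([224, 177, 19]) cube([19, 91, 60]);
translate([481, 177, 19]) cube([19, 91, 60]);


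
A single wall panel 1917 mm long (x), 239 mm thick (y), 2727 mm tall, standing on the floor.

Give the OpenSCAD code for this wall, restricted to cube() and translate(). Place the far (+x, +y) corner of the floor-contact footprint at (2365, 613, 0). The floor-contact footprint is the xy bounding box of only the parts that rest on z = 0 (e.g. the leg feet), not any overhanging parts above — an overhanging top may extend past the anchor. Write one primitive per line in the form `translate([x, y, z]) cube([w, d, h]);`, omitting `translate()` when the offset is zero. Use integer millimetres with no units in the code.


translate([448, 374, 0]) cube([1917, 239, 2727]);


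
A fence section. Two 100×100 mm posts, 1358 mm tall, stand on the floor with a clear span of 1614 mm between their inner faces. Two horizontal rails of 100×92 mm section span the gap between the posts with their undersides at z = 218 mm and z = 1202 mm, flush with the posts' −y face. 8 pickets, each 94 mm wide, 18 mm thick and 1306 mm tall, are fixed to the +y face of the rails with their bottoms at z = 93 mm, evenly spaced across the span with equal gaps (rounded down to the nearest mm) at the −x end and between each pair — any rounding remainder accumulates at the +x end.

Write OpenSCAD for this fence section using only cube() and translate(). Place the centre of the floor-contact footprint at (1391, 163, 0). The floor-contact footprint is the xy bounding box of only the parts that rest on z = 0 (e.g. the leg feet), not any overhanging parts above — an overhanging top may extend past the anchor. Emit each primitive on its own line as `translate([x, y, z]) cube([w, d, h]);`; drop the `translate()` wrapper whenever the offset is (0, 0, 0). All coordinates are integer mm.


translate([484, 113, 0]) cube([100, 100, 1358]);
translate([2198, 113, 0]) cube([100, 100, 1358]);
translate([584, 113, 218]) cube([1614, 100, 92]);
translate([584, 113, 1202]) cube([1614, 100, 92]);
translate([679, 213, 93]) cube([94, 18, 1306]);
translate([868, 213, 93]) cube([94, 18, 1306]);
translate([1057, 213, 93]) cube([94, 18, 1306]);
translate([1246, 213, 93]) cube([94, 18, 1306]);
translate([1435, 213, 93]) cube([94, 18, 1306]);
translate([1624, 213, 93]) cube([94, 18, 1306]);
translate([1813, 213, 93]) cube([94, 18, 1306]);
translate([2002, 213, 93]) cube([94, 18, 1306]);


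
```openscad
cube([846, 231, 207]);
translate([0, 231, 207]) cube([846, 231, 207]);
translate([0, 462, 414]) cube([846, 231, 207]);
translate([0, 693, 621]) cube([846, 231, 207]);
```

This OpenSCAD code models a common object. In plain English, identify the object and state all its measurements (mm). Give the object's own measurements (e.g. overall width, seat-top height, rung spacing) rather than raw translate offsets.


A straight staircase of 4 solid steps. Each step is 846 mm wide (x), 231 mm deep (y, the going) and 207 mm tall (the rise). The first step rests on the floor; each subsequent step sits one going further in +y and one rise higher in +z, directly behind and above the previous step with no overlap.


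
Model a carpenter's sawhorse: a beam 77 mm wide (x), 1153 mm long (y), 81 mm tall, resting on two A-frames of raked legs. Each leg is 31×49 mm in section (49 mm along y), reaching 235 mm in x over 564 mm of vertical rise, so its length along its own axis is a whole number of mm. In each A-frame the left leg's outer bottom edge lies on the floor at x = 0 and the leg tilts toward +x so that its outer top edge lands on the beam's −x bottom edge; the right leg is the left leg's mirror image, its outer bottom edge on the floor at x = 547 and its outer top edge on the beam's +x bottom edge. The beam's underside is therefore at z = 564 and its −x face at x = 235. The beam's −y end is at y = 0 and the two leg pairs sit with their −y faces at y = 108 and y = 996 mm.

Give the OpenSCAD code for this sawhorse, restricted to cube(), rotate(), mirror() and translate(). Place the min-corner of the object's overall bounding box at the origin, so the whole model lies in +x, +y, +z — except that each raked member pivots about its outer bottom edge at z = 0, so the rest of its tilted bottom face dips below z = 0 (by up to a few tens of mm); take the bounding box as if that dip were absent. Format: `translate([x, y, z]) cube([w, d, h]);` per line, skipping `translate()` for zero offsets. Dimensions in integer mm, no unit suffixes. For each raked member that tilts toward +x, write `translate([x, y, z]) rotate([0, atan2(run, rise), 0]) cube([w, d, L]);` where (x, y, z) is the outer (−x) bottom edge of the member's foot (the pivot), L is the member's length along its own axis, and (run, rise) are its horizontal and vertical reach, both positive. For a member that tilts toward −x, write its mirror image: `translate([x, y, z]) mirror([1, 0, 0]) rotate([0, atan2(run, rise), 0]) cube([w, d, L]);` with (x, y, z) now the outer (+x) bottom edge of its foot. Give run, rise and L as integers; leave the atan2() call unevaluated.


translate([235, 0, 564]) cube([77, 1153, 81]);
translate([0, 108, 0]) rotate([0, atan2(235, 564), 0]) cube([31, 49, 611]);
translate([547, 108, 0]) mirror([1, 0, 0]) rotate([0, atan2(235, 564), 0]) cube([31, 49, 611]);
translate([0, 996, 0]) rotate([0, atan2(235, 564), 0]) cube([31, 49, 611]);
translate([547, 996, 0]) mirror([1, 0, 0]) rotate([0, atan2(235, 564), 0]) cube([31, 49, 611]);


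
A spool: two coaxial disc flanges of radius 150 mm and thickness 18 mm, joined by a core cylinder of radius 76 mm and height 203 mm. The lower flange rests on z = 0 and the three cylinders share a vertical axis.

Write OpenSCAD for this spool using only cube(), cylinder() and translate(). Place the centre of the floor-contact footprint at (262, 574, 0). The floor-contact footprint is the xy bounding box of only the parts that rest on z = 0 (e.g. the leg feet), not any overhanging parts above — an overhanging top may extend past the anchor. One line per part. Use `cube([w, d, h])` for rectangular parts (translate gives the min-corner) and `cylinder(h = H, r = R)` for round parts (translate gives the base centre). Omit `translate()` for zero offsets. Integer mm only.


translate([262, 574, 0]) cylinder(h = 18, r = 150);
translate([262, 574, 18]) cylinder(h = 203, r = 76);
translate([262, 574, 221]) cylinder(h = 18, r = 150);


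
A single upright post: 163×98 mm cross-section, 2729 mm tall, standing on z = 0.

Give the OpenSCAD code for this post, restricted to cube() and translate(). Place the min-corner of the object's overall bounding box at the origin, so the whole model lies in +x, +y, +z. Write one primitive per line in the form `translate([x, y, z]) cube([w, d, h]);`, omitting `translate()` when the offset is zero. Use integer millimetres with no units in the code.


cube([163, 98, 2729]);


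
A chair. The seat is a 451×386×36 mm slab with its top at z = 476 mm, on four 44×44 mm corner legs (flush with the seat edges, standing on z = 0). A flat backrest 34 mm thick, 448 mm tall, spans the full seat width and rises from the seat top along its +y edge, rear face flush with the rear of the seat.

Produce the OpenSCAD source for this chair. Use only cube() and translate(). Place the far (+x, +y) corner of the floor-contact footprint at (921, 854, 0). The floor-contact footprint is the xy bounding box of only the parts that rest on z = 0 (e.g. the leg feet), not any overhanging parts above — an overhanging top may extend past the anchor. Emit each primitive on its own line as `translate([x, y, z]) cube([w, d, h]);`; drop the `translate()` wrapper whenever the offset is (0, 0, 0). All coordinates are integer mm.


translate([470, 468, 440]) cube([451, 386, 36]);
translate([470, 468, 0]) cube([44, 44, 440]);
translate([877, 468, 0]) cube([44, 44, 440]);
translate([470, 810, 0]) cube([44, 44, 440]);
translate([877, 810, 0]) cube([44, 44, 440]);
translate([470, 820, 476]) cube([451, 34, 448]);


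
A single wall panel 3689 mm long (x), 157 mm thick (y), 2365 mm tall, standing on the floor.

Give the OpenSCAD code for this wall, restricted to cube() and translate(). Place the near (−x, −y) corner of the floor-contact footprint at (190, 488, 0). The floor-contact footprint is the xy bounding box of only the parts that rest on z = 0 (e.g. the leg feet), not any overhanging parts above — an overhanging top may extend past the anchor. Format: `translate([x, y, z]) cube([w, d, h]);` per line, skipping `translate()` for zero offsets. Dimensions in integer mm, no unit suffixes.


translate([190, 488, 0]) cube([3689, 157, 2365]);


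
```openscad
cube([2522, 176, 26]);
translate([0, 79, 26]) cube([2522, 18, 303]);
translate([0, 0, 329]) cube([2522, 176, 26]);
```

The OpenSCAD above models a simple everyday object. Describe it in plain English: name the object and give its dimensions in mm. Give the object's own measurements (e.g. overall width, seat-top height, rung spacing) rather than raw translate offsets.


An I-beam lying along x, 2522 mm long. Overall section height 355 mm. Two flanges 176 mm wide (y) and 26 mm thick, one on the floor and one at the top; a web 18 mm thick runs between them, centred on the flange width.


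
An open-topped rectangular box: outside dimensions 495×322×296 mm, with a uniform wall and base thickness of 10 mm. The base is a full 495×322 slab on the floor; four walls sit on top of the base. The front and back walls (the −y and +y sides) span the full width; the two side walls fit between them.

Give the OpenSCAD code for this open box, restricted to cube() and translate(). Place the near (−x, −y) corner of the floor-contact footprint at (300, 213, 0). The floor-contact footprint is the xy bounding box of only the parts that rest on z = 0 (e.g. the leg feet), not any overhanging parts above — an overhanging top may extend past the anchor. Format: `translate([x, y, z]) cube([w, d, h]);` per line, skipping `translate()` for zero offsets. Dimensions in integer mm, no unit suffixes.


translate([300, 213, 0]) cube([495, 322, 10]);
translate([300, 213, 10]) cube([495, 10, 286]);
translate([300, 525, 10]) cube([495, 10, 286]);
translate([300, 223, 10]) cube([10, 302, 286]);
translate([785, 223, 10]) cube([10, 302, 286]);


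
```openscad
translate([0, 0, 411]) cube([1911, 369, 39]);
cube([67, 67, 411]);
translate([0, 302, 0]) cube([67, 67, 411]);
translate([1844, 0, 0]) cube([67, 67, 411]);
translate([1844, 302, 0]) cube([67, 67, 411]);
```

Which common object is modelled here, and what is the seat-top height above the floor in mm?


A bench. The seat-top height is 450 mm.

A long slab on four corner posts — a bench. The slab sits at z = 411 with thickness 39, so the top is 411 + 39 = 450 mm.


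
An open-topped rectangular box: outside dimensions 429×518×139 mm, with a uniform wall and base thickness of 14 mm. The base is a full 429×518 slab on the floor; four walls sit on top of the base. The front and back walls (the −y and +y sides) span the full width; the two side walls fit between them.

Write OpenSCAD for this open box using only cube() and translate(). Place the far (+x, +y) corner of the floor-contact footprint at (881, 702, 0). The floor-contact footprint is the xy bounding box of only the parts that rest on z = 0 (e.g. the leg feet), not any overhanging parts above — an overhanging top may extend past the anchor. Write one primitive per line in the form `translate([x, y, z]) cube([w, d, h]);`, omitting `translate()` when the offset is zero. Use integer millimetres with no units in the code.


translate([452, 184, 0]) cube([429, 518, 14]);
translate([452, 184, 14]) cube([429, 14, 125]);
translate([452, 688, 14]) cube([429, 14, 125]);
translate([452, 198, 14]) cube([14, 490, 125]);
translate([867, 198, 14]) cube([14, 490, 125]);


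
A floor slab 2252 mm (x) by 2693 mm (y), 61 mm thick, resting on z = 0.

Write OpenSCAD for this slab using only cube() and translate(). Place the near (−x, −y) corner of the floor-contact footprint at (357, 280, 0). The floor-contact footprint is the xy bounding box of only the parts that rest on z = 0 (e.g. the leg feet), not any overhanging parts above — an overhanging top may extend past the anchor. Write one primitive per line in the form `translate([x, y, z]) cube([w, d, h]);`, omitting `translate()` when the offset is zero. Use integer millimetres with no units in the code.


translate([357, 280, 0]) cube([2252, 2693, 61]);


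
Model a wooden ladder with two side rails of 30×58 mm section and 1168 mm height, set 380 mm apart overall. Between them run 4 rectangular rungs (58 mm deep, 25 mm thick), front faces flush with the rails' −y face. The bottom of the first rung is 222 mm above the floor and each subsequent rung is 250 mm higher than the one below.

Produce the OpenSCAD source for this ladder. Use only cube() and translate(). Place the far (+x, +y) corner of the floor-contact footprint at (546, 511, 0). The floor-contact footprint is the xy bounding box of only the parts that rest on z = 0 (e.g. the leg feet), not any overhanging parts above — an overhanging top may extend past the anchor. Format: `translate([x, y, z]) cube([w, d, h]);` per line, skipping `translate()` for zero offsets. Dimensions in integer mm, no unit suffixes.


translate([166, 453, 0]) cube([30, 58, 1168]);
translate([516, 453, 0]) cube([30, 58, 1168]);
translate([196, 453, 222]) cube([320, 58, 25]);
translate([196, 453, 472]) cube([320, 58, 25]);
translate([196, 453, 722]) cube([320, 58, 25]);
translate([196, 453, 972]) cube([320, 58, 25]);


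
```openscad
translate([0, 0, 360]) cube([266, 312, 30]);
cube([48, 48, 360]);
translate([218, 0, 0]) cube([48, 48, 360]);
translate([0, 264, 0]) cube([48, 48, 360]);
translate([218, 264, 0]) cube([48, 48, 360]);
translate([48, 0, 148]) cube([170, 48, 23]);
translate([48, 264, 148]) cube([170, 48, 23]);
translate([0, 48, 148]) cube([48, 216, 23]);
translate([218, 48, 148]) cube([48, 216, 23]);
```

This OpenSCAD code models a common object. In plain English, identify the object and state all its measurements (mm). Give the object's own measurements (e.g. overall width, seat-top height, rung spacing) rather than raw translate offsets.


A four-legged stool. The seat is a 266×312×30 mm slab whose top surface is at z = 390 mm; four square legs, each 48×48 mm in cross-section, run from the floor (z = 0) to the underside of the seat, each flush with a corner of the seat. Four stretchers, 48 mm wide and 23 mm tall, connect adjacent legs with their undersides at z = 148 mm, each running between the inner faces of the legs it joins and aligned with the legs' outer faces on the other axis.


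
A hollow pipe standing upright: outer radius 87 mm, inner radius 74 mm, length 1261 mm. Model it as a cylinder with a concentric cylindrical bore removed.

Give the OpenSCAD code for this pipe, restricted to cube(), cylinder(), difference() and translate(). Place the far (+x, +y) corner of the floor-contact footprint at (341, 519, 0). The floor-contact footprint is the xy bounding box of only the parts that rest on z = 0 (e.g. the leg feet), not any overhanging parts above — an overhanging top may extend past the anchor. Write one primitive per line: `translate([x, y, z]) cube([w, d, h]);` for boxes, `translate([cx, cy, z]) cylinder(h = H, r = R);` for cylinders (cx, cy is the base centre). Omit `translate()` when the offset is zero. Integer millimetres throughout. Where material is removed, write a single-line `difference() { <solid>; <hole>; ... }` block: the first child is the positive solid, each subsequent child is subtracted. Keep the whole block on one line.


difference() { translate([254, 432, 0]) cylinder(h = 1261, r = 87); translate([254, 432, 0]) cylinder(h = 1261, r = 74); }


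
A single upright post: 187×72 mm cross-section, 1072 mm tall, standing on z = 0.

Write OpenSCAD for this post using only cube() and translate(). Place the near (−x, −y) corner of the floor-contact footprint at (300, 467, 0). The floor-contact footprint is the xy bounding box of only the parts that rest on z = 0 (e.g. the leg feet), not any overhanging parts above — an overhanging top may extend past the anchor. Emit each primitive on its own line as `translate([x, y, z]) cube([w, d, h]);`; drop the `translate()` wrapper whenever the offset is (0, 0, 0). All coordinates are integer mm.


translate([300, 467, 0]) cube([187, 72, 1072]);


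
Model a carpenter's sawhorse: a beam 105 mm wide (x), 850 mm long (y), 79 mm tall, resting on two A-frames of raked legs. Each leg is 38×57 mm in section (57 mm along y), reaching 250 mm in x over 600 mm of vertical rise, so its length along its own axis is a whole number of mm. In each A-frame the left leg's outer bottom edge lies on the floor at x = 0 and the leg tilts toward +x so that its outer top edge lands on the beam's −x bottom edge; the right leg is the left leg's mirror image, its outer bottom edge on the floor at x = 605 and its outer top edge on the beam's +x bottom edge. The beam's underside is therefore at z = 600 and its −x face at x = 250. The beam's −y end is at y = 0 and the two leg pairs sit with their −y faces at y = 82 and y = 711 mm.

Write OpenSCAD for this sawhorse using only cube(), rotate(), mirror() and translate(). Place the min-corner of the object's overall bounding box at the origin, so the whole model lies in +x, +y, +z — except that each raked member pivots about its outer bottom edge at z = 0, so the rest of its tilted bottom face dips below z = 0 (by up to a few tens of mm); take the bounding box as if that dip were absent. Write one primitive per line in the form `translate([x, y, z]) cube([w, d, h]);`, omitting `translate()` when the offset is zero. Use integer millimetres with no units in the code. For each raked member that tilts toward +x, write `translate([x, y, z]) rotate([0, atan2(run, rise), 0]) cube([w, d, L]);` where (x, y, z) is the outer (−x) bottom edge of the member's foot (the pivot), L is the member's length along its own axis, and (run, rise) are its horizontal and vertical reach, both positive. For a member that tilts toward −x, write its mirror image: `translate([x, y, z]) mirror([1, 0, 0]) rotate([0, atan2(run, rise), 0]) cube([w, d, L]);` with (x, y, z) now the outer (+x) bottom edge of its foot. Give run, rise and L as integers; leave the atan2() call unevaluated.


translate([250, 0, 600]) cube([105, 850, 79]);
translate([0, 82, 0]) rotate([0, atan2(250, 600), 0]) cube([38, 57, 650]);
translate([605, 82, 0]) mirror([1, 0, 0]) rotate([0, atan2(250, 600), 0]) cube([38, 57, 650]);
translate([0, 711, 0]) rotate([0, atan2(250, 600), 0]) cube([38, 57, 650]);
translate([605, 711, 0]) mirror([1, 0, 0]) rotate([0, atan2(250, 600), 0]) cube([38, 57, 650]);


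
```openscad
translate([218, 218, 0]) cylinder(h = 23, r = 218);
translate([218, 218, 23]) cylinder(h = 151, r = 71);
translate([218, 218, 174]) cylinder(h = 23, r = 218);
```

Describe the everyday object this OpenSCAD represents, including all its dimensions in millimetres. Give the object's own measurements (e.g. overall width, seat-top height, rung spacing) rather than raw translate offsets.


A spool: two coaxial disc flanges of radius 218 mm and thickness 23 mm, joined by a core cylinder of radius 71 mm and height 151 mm. The lower flange rests on z = 0 and the three cylinders share a vertical axis.


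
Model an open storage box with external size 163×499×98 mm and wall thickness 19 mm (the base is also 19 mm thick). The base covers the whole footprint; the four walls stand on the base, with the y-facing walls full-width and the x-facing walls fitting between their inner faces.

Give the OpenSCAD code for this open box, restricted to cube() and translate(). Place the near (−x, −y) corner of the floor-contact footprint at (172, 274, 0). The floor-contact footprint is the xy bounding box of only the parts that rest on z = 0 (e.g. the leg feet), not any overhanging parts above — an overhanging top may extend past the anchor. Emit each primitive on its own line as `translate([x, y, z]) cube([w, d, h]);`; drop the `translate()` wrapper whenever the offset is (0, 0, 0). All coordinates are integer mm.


translate([172, 274, 0]) cube([163, 499, 19]);
translate([172, 274, 19]) cube([163, 19, 79]);
translate([172, 754, 19]) cube([163, 19, 79]);
translate([172, 293, 19]) cube([19, 461, 79]);
translate([316, 293, 19]) cube([19, 461, 79]);


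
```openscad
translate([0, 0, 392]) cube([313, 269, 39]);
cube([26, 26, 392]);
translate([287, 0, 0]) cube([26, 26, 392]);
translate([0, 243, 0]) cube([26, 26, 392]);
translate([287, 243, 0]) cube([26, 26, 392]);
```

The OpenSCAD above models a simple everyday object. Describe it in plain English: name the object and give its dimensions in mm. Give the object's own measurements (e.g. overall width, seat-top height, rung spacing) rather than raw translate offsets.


A simple wooden stool: a rectangular seat 313 mm (x) by 269 mm (y), 39 mm thick, top face at z = 431 mm, on four square legs, each 26×26 mm in cross-section. The legs rest on z = 0, each flush with a corner of the seat.


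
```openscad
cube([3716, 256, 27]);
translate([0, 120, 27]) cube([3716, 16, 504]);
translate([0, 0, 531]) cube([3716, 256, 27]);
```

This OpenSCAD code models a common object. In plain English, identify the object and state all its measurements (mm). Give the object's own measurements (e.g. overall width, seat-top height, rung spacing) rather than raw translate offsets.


An I-beam lying along x, 3716 mm long. Overall section height 558 mm. Two flanges 256 mm wide (y) and 27 mm thick, one on the floor and one at the top; a web 16 mm thick runs between them, centred on the flange width.


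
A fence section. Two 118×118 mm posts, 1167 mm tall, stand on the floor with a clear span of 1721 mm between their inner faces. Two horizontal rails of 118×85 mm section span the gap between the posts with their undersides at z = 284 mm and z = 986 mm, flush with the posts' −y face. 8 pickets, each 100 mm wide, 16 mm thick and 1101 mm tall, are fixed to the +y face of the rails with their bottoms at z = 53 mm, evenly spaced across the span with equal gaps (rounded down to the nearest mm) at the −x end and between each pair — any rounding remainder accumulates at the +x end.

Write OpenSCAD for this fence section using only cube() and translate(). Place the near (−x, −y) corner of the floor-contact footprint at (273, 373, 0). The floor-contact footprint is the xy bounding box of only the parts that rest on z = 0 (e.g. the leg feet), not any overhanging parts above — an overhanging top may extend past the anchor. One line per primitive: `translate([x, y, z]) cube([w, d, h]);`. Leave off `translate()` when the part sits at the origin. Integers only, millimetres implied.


translate([273, 373, 0]) cube([118, 118, 1167]);
translate([2112, 373, 0]) cube([118, 118, 1167]);
translate([391, 373, 284]) cube([1721, 118, 85]);
translate([391, 373, 986]) cube([1721, 118, 85]);
translate([493, 491, 53]) cube([100, 16, 1101]);
translate([695, 491, 53]) cube([100, 16, 1101]);
translate([897, 491, 53]) cube([100, 16, 1101]);
translate([1099, 491, 53]) cube([100, 16, 1101]);
translate([1301, 491, 53]) cube([100, 16, 1101]);
translate([1503, 491, 53]) cube([100, 16, 1101]);
translate([1705, 491, 53]) cube([100, 16, 1101]);
translate([1907, 491, 53]) cube([100, 16, 1101]);


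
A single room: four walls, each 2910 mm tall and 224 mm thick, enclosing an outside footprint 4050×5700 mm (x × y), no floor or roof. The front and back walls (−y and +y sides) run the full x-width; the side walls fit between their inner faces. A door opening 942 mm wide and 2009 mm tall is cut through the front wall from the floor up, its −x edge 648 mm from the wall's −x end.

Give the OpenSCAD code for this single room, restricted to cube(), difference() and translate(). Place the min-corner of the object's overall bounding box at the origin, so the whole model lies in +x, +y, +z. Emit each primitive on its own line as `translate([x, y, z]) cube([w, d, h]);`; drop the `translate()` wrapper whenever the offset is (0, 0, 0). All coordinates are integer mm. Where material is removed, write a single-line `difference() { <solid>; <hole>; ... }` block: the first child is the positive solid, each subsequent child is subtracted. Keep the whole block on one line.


difference() { cube([4050, 224, 2910]); translate([648, 0, 0]) cube([942, 224, 2009]); }
translate([0, 5476, 0]) cube([4050, 224, 2910]);
translate([0, 224, 0]) cube([224, 5252, 2910]);
translate([3826, 224, 0]) cube([224, 5252, 2910]);


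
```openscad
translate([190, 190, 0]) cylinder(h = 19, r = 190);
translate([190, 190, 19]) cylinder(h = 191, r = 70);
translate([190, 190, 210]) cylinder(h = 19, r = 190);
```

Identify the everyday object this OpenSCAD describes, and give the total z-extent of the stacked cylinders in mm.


A spool. The overall height is 229 mm.

Three coaxial cylinders, large–small–large — a spool. Two 19 mm flanges and a 191 mm core give 19 + 191 + 19 = 229 mm.


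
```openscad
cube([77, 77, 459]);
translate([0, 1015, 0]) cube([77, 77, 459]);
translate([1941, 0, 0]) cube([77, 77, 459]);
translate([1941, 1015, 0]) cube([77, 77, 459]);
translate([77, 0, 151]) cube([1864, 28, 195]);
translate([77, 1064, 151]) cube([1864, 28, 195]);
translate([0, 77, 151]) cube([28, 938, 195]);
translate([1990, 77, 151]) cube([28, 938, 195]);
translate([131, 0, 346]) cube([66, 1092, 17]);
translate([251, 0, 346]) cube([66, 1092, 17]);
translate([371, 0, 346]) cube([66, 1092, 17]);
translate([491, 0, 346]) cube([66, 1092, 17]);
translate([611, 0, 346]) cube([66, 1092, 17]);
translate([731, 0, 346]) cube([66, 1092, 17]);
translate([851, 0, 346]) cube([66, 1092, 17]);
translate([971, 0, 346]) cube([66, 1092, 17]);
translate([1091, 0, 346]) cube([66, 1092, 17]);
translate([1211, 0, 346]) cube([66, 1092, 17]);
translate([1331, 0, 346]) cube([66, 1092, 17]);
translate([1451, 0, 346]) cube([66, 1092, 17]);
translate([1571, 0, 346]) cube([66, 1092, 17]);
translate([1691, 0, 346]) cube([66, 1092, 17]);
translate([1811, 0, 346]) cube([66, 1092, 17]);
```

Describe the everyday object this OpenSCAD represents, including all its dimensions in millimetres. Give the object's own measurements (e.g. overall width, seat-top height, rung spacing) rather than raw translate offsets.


A bed frame 2018 mm long (x) by 1092 mm wide (y). Four 77×77 mm corner posts, 459 mm tall, at the corners of the footprint. Four rails of 28 mm thickness and 195 mm height run between adjacent posts with their undersides at z = 151 mm, their outer faces flush with the outside of the frame (the two x-running rails run between the posts' inner faces; the two y-running rails run between the posts' inner faces). 15 slats, each 66 mm wide (x) and 17 mm thick, lie across the top of the two x-running rails, running the full 1092 mm width of the frame in y; along x they sit between the end posts with a 54 mm gap after the −x posts and between neighbouring slats, leaving 64 mm before the +x posts.


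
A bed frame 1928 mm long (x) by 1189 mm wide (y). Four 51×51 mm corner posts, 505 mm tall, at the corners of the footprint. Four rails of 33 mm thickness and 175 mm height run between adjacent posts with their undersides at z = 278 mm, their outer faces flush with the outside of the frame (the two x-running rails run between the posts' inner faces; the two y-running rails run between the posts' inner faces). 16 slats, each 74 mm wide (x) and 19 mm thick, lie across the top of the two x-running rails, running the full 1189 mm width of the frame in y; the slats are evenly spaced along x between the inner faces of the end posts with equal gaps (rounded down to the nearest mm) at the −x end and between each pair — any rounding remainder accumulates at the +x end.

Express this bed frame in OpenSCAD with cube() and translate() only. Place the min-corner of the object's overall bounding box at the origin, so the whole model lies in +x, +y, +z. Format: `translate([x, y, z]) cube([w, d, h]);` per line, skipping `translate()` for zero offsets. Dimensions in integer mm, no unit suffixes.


// slat z = rail_z + rail_h = 278 + 175 = 453
// slat gap = ⌊(1826 − 16·74) / 17⌋ = 37
cube([51, 51, 505]);
translate([0, 1138, 0]) cube([51, 51, 505]);
translate([1877, 0, 0]) cube([51, 51, 505]);
translate([1877, 1138, 0]) cube([51, 51, 505]);
translate([51, 0, 278]) cube([1826, 33, 175]);
translate([51, 1156, 278]) cube([1826, 33, 175]);
translate([0, 51, 278]) cube([33, 1087, 175]);
translate([1895, 51, 278]) cube([33, 1087, 175]);
translate([88, 0, 453]) cube([74, 1189, 19]);
translate([199, 0, 453]) cube([74, 1189, 19]);
translate([310, 0, 453]) cube([74, 1189, 19]);
translate([421, 0, 453]) cube([74, 1189, 19]);
translate([532, 0, 453]) cube([74, 1189, 19]);
translate([643, 0, 453]) cube([74, 1189, 19]);
translate([754, 0, 453]) cube([74, 1189, 19]);
translate([865, 0, 453]) cube([74, 1189, 19]);
translate([976, 0, 453]) cube([74, 1189, 19]);
translate([1087, 0, 453]) cube([74, 1189, 19]);
translate([1198, 0, 453]) cube([74, 1189, 19]);
translate([1309, 0, 453]) cube([74, 1189, 19]);
translate([1420, 0, 453]) cube([74, 1189, 19]);
translate([1531, 0, 453]) cube([74, 1189, 19]);
translate([1642, 0, 453]) cube([74, 1189, 19]);
translate([1753, 0, 453]) cube([74, 1189, 19]);
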